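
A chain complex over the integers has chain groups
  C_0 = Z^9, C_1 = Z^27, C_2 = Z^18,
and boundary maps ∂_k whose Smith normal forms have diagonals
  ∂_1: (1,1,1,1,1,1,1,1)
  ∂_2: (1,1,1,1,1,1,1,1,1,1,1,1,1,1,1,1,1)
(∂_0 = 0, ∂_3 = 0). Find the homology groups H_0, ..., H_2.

H_0 ≅ Z,  H_1 ≅ Z^2,  H_2 ≅ Z.

H_0: b_0 = 9 − 0 − 8 = 1; torsion from ∂_1 factors > 1: none. So H_0 ≅ Z.
H_1: b_1 = 27 − 8 − 17 = 2; torsion from ∂_2 factors > 1: none. So H_1 ≅ Z^2.
H_2: b_2 = 18 − 17 − 0 = 1; torsion from ∂_3 factors > 1: none. So H_2 ≅ Z.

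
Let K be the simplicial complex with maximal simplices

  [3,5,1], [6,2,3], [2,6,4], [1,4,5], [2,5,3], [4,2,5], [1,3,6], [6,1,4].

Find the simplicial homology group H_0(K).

Order the vertices as 1 < 2 < 3 < 4 < 5 < 6. Listing each simplex with vertices in this order, K has dimension 2 with simplices:

  0-simplices (6): [1], [2], [3], [4], [5], [6]
  1-simplices (12): [1,3], [1,4], [1,5], [1,6], [2,3], [2,4], [2,5], [2,6], [3,5], [3,6], [4,5], [4,6]
  2-simplices (8): [1,3,5], [1,3,6], [1,4,5], [1,4,6], [2,3,5], [2,3,6], [2,4,5], [2,4,6]

giving chain groups C_0 ≅ Z^6, C_1 ≅ Z^12, C_2 ≅ Z^8.

Boundary ∂_1: C_1 → C_0 is given by ∂[p,q] = [q] − [p].
As a 6×12 matrix over Z this has rank 5, with invariant factors (1,1,1,1,1).

∂_2: C_2 → C_1 sends each 2-simplex [p,q,r] to [q,r] − [p,r] + [p,q]. For instance
  ∂[2,4,6] = [4,6] − [2,6] + [2,4],
  ∂[2,3,5] = [3,5] − [2,5] + [2,3].
As a 12×8 matrix over Z this has rank 7, with invariant factors (1,1,1,1,1,1,1).

Now H_k = ker ∂_k / im ∂_{k+1}, so:

  H_0: rank C_0 − rank ∂_1 = 6 − 5 = 1, and the invariant factors of ∂_1 are all 1, so H_0 = Z.

H_0 = Z.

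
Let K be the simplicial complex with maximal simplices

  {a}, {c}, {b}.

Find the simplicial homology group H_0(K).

H_0 = Z^3.

Fix the vertex order a < b < c and write every simplex with vertices in increasing order. Then dim K = 0 and the simplices of K are:

  0-simplices (3): a, b, c

so the chain groups are C_0 ≅ Z^3.

From H_k ≅ ker(∂_k) / im(∂_{k+1}) we obtain:

  H_0: rank C_0 − rank ∂_1 = 3 − 0 = 3, and there is no ∂_1, so H_0 = Z^3.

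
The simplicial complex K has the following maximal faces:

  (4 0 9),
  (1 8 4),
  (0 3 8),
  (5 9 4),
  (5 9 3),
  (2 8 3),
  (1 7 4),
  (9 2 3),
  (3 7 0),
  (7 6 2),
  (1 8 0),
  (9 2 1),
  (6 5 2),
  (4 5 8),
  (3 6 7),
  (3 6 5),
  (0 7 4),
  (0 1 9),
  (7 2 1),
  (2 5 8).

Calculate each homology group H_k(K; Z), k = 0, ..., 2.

Fix the vertex order 0 < 1 < 2 < 3 < 4 < 5 < 6 < 7 < 8 < 9 and write every simplex with vertices in increasing order. Then dim K = 2 and the simplices of K are:

  0-simplices (10): [0], [1], [2], [3], [4], [5], [6], [7], [8], [9]
  1-simplices (30): (30 of them)
  2-simplices (20): (20 of them)

giving chain groups C_0 ≅ Z^10, C_1 ≅ Z^30, C_2 ≅ Z^20.

∂_1: C_1 → C_0 sends each edge [p,q] (with p < q) to q − p. For instance
  ∂[0,1] = [1] − [0].
As a 10×30 matrix over Z this has rank 9, with invariant factors (1,1,1,1,1,1,1,1,1).

The boundary map ∂_2: C_2 → C_1 sends each 2-simplex [p,q,r] to [q,r] − [p,r] + [p,q]. For instance
  ∂[2,5,8] = [5,8] − [2,8] + [2,5],
  ∂[0,4,9] = [4,9] − [0,9] + [0,4].
This gives a 30×20 integer matrix of rank 20; reducing to Smith normal form yields diagonal entries (1,1,1,1,1,1,1,1,1,1,1,1,1,1,1,1,1,1,1,2).

Computing H_k = (kernel of ∂_k) / (image of ∂_{k+1}):

  H_0: rank C_0 − rank ∂_1 = 10 − 9 = 1, and the invariant factors of ∂_1 are all 1, so H_0 = Z.
  H_1: rank ker ∂_1 − rank ∂_2 = (30 − 9) − 20 = 1, and ∂_2 has invariant factor 2 > 1, so H_1 = Z × Z/2.
  H_2: rank ker ∂_2 − rank ∂_3 = (20 − 20) − 0 = 0, and there is no ∂_3, so H_2 = 0.

H_0 ≅ Z,  H_1 ≅ Z × Z/2,  H_2 = 0.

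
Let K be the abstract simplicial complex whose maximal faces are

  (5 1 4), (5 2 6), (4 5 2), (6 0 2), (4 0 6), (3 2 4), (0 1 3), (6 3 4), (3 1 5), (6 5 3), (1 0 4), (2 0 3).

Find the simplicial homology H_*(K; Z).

H_0 ≅ Z,  H_1 ≅ Z_2,  H_2 = 0.

K has 7 vertices, 18 edges, 12 triangles.
rank ∂_0 = 0, rank ∂_1 = 6 ⇒ b_0 = 7 − 0 − 6 = 1; all invariant factors of ∂_1 are 1 so no torsion. So H_0 ≅ Z.
rank ∂_1 = 6, rank ∂_2 = 12 ⇒ b_1 = 18 − 6 − 12 = 0; ∂_2 has invariant factor(s) [2] giving torsion. So H_1 ≅ Z_2.
rank ∂_2 = 12, rank ∂_3 = 0 ⇒ b_2 = 12 − 12 − 0 = 0. So H_2 ≅ 0.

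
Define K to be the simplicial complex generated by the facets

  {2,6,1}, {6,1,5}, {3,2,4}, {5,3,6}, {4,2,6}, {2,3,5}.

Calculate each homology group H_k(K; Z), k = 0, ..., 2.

H_0 = Z,  H_1 = Z,  H_2 = 0.

Fix the vertex order 1 < 2 < 3 < 4 < 5 < 6 and write every simplex with vertices in increasing order. Then dim K = 2 and the simplices of K are:

  0-simplices (6): [1], [2], [3], [4], [5], [6]
  1-simplices (12): [1,2], [1,5], [1,6], [2,3], [2,4], [2,5], [2,6], [3,4], [3,5], [3,6], [4,6], [5,6]
  2-simplices (6): [1,2,6], [1,5,6], [2,3,4], [2,3,5], [2,4,6], [3,5,6]

so the chain groups are C_0 ≅ Z^6, C_1 ≅ Z^12, C_2 ≅ Z^6.

Boundary ∂_1: C_1 → C_0 sends each edge [p,q] (with p < q) to q − p.
This gives a 6×12 integer matrix of rank 5; reducing to Smith normal form yields diagonal entries (1,1,1,1,1).

∂_2: C_2 → C_1 acts by ∂[p,q,r] = [q,r] − [p,r] + [p,q]. For instance
  ∂[2,3,5] = [3,5] − [2,5] + [2,3],
  ∂[1,2,6] = [2,6] − [1,6] + [1,2].
The resulting 12×6 matrix has rank 6, and its Smith normal form has invariant factors (1,1,1,1,1,1).

Computing H_k = (kernel of ∂_k) / (image of ∂_{k+1}):

  H_0: rank C_0 − rank ∂_1 = 6 − 5 = 1, and the invariant factors of ∂_1 are all 1, so H_0 = Z.
  H_1: rank ker ∂_1 − rank ∂_2 = (12 − 5) − 6 = 1, and the invariant factors of ∂_2 are all 1, so H_1 = Z.
  H_2: rank ker ∂_2 − rank ∂_3 = (6 − 6) − 0 = 0, and there is no ∂_3, so H_2 = 0.

(K is a triangulation of the cylinder S^1 x I.)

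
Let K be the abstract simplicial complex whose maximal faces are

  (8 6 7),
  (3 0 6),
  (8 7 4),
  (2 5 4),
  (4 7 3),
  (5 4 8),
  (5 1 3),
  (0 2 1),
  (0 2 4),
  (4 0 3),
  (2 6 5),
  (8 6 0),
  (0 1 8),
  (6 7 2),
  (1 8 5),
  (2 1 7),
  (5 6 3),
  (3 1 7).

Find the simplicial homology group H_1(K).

H_1 = Z^2.

Order the vertices as 0 < 1 < 2 < 3 < 4 < 5 < 6 < 7 < 8. Listing each simplex with vertices in this order, K has dimension 2 with simplices:

  0-simplices (9): [0], [1], [2], [3], [4], [5], [6], [7], [8]
  1-simplices (27): (27 of them)
  2-simplices (18): [0,1,2], [0,1,8], [0,2,4], [0,3,4], [0,3,6], [0,6,8], [1,2,7], [1,3,5], [1,3,7], [1,5,8], [2,4,5], [2,5,6], [2,6,7], [3,4,7], [3,5,6], [4,5,8], [4,7,8], [6,7,8]

so the chain groups are C_0 ≅ Z^9, C_1 ≅ Z^27, C_2 ≅ Z^18.

The boundary map ∂_1: C_1 → C_0 is given by ∂[p,q] = [q] − [p]. For instance
  ∂[0,1] = [1] − [0].
As a 9×27 matrix over Z this has rank 8, with invariant factors (1,1,1,1,1,1,1,1).

Boundary ∂_2: C_2 → C_1 maps a triangle to the signed sum of its edges. For instance
  ∂[2,5,6] = [5,6] − [2,6] + [2,5],
  ∂[1,3,5] = [3,5] − [1,5] + [1,3].
This gives a 27×18 integer matrix of rank 17; reducing to Smith normal form yields diagonal entries (1,1,1,1,1,1,1,1,1,1,1,1,1,1,1,1,1).

From H_k ≅ ker(∂_k) / im(∂_{k+1}) we obtain:

  H_1: rank ker ∂_1 − rank ∂_2 = (27 − 8) − 17 = 2, and the invariant factors of ∂_2 are all 1, so H_1 = Z^2.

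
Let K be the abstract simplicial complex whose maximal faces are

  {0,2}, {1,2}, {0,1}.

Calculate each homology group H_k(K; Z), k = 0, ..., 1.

H_0 = Z,  H_1 = Z.

We work with the vertex ordering 0 < 1 < 2. The simplices of K, each written with vertices in increasing order, are:

  0-simplices (3): [0], [1], [2]
  1-simplices (3): [0,1], [0,2], [1,2]

giving chain groups C_0 ≅ Z^3, C_1 ≅ Z^3.

Boundary ∂_1: C_1 → C_0 is given by ∂[p,q] = [q] − [p].
The resulting 3×3 matrix has rank 2, and its Smith normal form has invariant factors (1,1).

Computing H_k = (kernel of ∂_k) / (image of ∂_{k+1}):

  H_0: rank C_0 − rank ∂_1 = 3 − 2 = 1, and the invariant factors of ∂_1 are all 1, so H_0 = Z.
  H_1: rank ker ∂_1 − rank ∂_2 = (3 − 2) − 0 = 1, and there is no ∂_2, so H_1 = Z.

As a check, the Euler characteristic is 3 − 3 = 0, which agrees with 1 − 1 = 0.
(K is a triangulation of the circle S^1.)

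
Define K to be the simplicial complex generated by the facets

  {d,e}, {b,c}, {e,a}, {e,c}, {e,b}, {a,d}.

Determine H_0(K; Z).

H_0 = Z.

We work with the vertex ordering a < b < c < d < e. The simplices of K, each written with vertices in increasing order, are:

  0-simplices (5): a, b, c, d, e
  1-simplices (6): ad, ae, bc, be, ce, de

Hence C_0 ≅ Z^5, C_1 ≅ Z^6.

∂_1: C_1 → C_0 is given by ∂[p,q] = [q] − [p]. For instance
  ∂be = e − b.
As a 5×6 matrix over Z this has rank 4, with invariant factors (1,1,1,1).

Reading off H_k = ker ∂_k / im ∂_{k+1}:

  H_0: rank C_0 − rank ∂_1 = 5 − 4 = 1, and the invariant factors of ∂_1 are all 1, so H_0 = Z.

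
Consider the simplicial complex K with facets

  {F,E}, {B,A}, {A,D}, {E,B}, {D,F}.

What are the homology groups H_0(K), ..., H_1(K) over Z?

H_0 = Z,  H_1 = Z.

Fix the vertex order A < B < D < E < F and write every simplex with vertices in increasing order. Then dim K = 1 and the simplices of K are:

  0-simplices (5): A, B, D, E, F
  1-simplices (5): AB, AD, BE, DF, EF

so the chain groups are C_0 ≅ Z^5, C_1 ≅ Z^5.

Boundary ∂_1: C_1 → C_0 is given by ∂[p,q] = [q] − [p].
The 5×5 boundary matrix has rank 4 and Smith normal form diag(1,1,1,1).

From H_k ≅ ker(∂_k) / im(∂_{k+1}) we obtain:

  H_0: rank C_0 − rank ∂_1 = 5 − 4 = 1, and the invariant factors of ∂_1 are all 1, so H_0 = Z.
  H_1: rank ker ∂_1 − rank ∂_2 = (5 − 4) − 0 = 1, and there is no ∂_2, so H_1 = Z.

As a check, the Euler characteristic is 5 − 5 = 0, which agrees with 1 − 1 = 0.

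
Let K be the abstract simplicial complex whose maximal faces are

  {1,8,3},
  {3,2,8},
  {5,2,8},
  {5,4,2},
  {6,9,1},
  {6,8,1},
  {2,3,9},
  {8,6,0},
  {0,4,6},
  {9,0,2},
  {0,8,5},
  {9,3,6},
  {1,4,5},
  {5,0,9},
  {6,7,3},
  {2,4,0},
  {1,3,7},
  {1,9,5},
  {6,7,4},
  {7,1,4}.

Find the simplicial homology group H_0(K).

Take the total order 0 < 1 < 2 < 3 < 4 < 5 < 6 < 7 < 8 < 9 on the vertex set. Then K (dimension 2) consists of the simplices:

  0-simplices (10): [0], [1], [2], [3], [4], [5], [6], [7], [8], [9]
  1-simplices (30): (30 of them)
  2-simplices (20): (20 of them)

so the chain groups are C_0 ≅ Z^10, C_1 ≅ Z^30, C_2 ≅ Z^20.

The boundary map ∂_1: C_1 → C_0 sends each edge [p,q] (with p < q) to q − p.
The resulting 10×30 matrix has rank 9, and its Smith normal form has invariant factors (1,1,1,1,1,1,1,1,1).

Boundary ∂_2: C_2 → C_1 acts by ∂[p,q,r] = [q,r] − [p,r] + [p,q]. For instance
  ∂[1,6,8] = [6,8] − [1,8] + [1,6],
  ∂[2,4,5] = [4,5] − [2,5] + [2,4].
The 30×20 boundary matrix has rank 20 and Smith normal form diag(1,1,1,1,1,1,1,1,1,1,1,1,1,1,1,1,1,1,1,2).

From H_k ≅ ker(∂_k) / im(∂_{k+1}) we obtain:

  H_0: rank C_0 − rank ∂_1 = 10 − 9 = 1, and the invariant factors of ∂_1 are all 1, so H_0 ≅ Z.

H_0 = Z.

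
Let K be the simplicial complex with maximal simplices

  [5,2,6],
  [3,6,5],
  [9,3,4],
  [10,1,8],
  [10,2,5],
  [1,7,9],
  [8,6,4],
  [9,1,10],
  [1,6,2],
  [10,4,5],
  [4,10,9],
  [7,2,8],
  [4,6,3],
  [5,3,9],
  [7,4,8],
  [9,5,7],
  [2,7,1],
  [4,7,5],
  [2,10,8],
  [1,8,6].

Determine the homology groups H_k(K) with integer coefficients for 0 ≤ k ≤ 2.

H_0 = Z,  H_1 = Z ⊕ Z/2Z,  H_2 = 0.

Order the vertices as 1 < 2 < 3 < 4 < 5 < 6 < 7 < 8 < 9 < 10. Listing each simplex with vertices in this order, K has dimension 2 with simplices:

  0-simplices (10): [1], [2], [3], [4], [5], [6], [7], [8], [9], [10]
  1-simplices (30): (30 of them)
  2-simplices (20): (20 of them)

so the chain groups are C_0 ≅ Z^10, C_1 ≅ Z^30, C_2 ≅ Z^20.

Boundary ∂_1: C_1 → C_0 sends each edge [p,q] (with p < q) to q − p. For instance
  ∂[5,9] = [9] − [5].
This gives a 10×30 integer matrix of rank 9; reducing to Smith normal form yields diagonal entries (1,1,1,1,1,1,1,1,1).

The boundary map ∂_2: C_2 → C_1 maps a triangle to the signed sum of its edges. For instance
  ∂[3,4,6] = [4,6] − [3,6] + [3,4],
  ∂[3,5,6] = [5,6] − [3,6] + [3,5].
This gives a 30×20 integer matrix of rank 20; reducing to Smith normal form yields diagonal entries (1,1,1,1,1,1,1,1,1,1,1,1,1,1,1,1,1,1,1,2).

Computing H_k = (kernel of ∂_k) / (image of ∂_{k+1}):

  H_0: rank C_0 − rank ∂_1 = 10 − 9 = 1, and the invariant factors of ∂_1 are all 1, so H_0 ≅ Z.
  H_1: rank ker ∂_1 − rank ∂_2 = (30 − 9) − 20 = 1, and ∂_2 has invariant factor 2 > 1, so H_1 ≅ Z ⊕ Z/2Z.
  H_2: rank ker ∂_2 − rank ∂_3 = (20 − 20) − 0 = 0, and there is no ∂_3, so H_2 ≅ 0.

As a check, the Euler characteristic is 10 − 30 + 20 = 0, which agrees with 1 − 1 + 0 = 0.
(K is a triangulation of the Klein bottle.)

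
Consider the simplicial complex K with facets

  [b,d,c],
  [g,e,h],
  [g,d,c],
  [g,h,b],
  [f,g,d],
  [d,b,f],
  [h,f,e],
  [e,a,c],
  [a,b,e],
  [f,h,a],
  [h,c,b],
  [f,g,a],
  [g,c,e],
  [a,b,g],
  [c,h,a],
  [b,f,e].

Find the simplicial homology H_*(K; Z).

Order the vertices as a < b < c < d < e < f < g < h. Listing each simplex with vertices in this order, K has dimension 2 with simplices:

  0-simplices (8): a, b, c, d, e, f, g, h
  1-simplices (24): ab, ac, ae, af, ag, ah, bc, bd, be, bf, bg, bh, cd, ce, cg, ch, df, dg, ef, eg, eh, fg, fh, gh
  2-simplices (16): abe, abg, ace, ach, afg, afh, bcd, bch, bdf, bef, bgh, cdg, ceg, dfg, efh, egh

giving chain groups C_0 ≅ Z^8, C_1 ≅ Z^24, C_2 ≅ Z^16.

Boundary ∂_1: C_1 → C_0 maps an edge to its endpoints' difference, ∂[p,q] = q − p. For instance
  ∂cd = d − c.
This gives a 8×24 integer matrix of rank 7; reducing to Smith normal form yields diagonal entries (1,1,1,1,1,1,1).

The boundary map ∂_2: C_2 → C_1 sends each 2-simplex [p,q,r] to [q,r] − [p,r] + [p,q]. For instance
  ∂ace = ce − ae + ac,
  ∂cdg = dg − cg + cd.
As a 24×16 matrix over Z this has rank 15, with invariant factors (1,1,1,1,1,1,1,1,1,1,1,1,1,1,1).

Reading off H_k = ker ∂_k / im ∂_{k+1}:

  H_0: rank C_0 − rank ∂_1 = 8 − 7 = 1, and the invariant factors of ∂_1 are all 1, so H_0 = Z.
  H_1: rank ker ∂_1 − rank ∂_2 = (24 − 7) − 15 = 2, and the invariant factors of ∂_2 are all 1, so H_1 = Z^2.
  H_2: rank ker ∂_2 − rank ∂_3 = (16 − 15) − 0 = 1, and there is no ∂_3, so H_2 = Z.

(K is a triangulation of the torus T^2.)

H_0 = Z,  H_1 = Z^2,  H_2 = Z.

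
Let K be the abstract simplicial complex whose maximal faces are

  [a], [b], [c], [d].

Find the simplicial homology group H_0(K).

H_0 = Z^4.

Order the vertices as a < b < c < d. Listing each simplex with vertices in this order, K has dimension 0 with simplices:

  0-simplices (4): a, b, c, d

so the chain groups are C_0 ≅ Z^4.

From H_k ≅ ker(∂_k) / im(∂_{k+1}) we obtain:

  H_0: rank C_0 − rank ∂_1 = 4 − 0 = 4, and there is no ∂_1, so H_0 = Z^4.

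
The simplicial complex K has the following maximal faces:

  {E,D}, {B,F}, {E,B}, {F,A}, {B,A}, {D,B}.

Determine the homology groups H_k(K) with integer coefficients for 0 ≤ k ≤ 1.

We work with the vertex ordering A < B < D < E < F. The simplices of K, each written with vertices in increasing order, are:

  0-simplices (5): A, B, D, E, F
  1-simplices (6): AB, AF, BD, BE, BF, DE

Hence C_0 ≅ Z^5, C_1 ≅ Z^6.

∂_1: C_1 → C_0 maps an edge to its endpoints' difference, ∂[p,q] = q − p.
The 5×6 boundary matrix has rank 4 and Smith normal form diag(1,1,1,1).

Now H_k = ker ∂_k / im ∂_{k+1}, so:

  H_0: rank C_0 − rank ∂_1 = 5 − 4 = 1, and the invariant factors of ∂_1 are all 1, so H_0 ≅ Z.
  H_1: rank ker ∂_1 − rank ∂_2 = (6 − 4) − 0 = 2, and there is no ∂_2, so H_1 ≅ Z^2.

As a check, the Euler characteristic is 5 − 6 = -1, which agrees with 1 − 2 = -1.

H_0 ≅ Z,  H_1 ≅ Z^2.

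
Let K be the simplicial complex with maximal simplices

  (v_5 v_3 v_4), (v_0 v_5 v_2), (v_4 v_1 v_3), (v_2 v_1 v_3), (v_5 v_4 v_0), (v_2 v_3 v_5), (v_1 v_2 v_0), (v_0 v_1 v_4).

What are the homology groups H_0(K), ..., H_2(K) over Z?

H_0 ≅ Z,  H_1 = 0,  H_2 ≅ Z.

Fix the vertex order v_0 < v_1 < v_2 < v_3 < v_4 < v_5 and write every simplex with vertices in increasing order. Then dim K = 2 and the simplices of K are:

  0-simplices (6): [v_0], [v_1], [v_2], [v_3], [v_4], [v_5]
  1-simplices (12): [v_0,v_1], [v_0,v_2], [v_0,v_4], [v_0,v_5], [v_1,v_2], [v_1,v_3], [v_1,v_4], [v_2,v_3], [v_2,v_5], [v_3,v_4], [v_3,v_5], [v_4,v_5]
  2-simplices (8): [v_0,v_1,v_2], [v_0,v_1,v_4], [v_0,v_2,v_5], [v_0,v_4,v_5], [v_1,v_2,v_3], [v_1,v_3,v_4], [v_2,v_3,v_5], [v_3,v_4,v_5]

Hence C_0 ≅ Z^6, C_1 ≅ Z^12, C_2 ≅ Z^8.

∂_1: C_1 → C_0 is given by ∂[p,q] = [q] − [p]. For instance
  ∂[v_1,v_3] = [v_3] − [v_1].
The resulting 6×12 matrix has rank 5, and its Smith normal form has invariant factors (1,1,1,1,1).

∂_2: C_2 → C_1 sends each 2-simplex [p,q,r] to [q,r] − [p,r] + [p,q]. For instance
  ∂[v_0,v_1,v_2] = [v_1,v_2] − [v_0,v_2] + [v_0,v_1],
  ∂[v_0,v_1,v_4] = [v_1,v_4] − [v_0,v_4] + [v_0,v_1].
This gives a 12×8 integer matrix of rank 7; reducing to Smith normal form yields diagonal entries (1,1,1,1,1,1,1).

Now H_k = ker ∂_k / im ∂_{k+1}, so:

  H_0: rank C_0 − rank ∂_1 = 6 − 5 = 1, and the invariant factors of ∂_1 are all 1, so H_0 ≅ Z.
  H_1: rank ker ∂_1 − rank ∂_2 = (12 − 5) − 7 = 0, and the invariant factors of ∂_2 are all 1, so H_1 ≅ 0.
  H_2: rank ker ∂_2 − rank ∂_3 = (8 − 7) − 0 = 1, and there is no ∂_3, so H_2 ≅ Z.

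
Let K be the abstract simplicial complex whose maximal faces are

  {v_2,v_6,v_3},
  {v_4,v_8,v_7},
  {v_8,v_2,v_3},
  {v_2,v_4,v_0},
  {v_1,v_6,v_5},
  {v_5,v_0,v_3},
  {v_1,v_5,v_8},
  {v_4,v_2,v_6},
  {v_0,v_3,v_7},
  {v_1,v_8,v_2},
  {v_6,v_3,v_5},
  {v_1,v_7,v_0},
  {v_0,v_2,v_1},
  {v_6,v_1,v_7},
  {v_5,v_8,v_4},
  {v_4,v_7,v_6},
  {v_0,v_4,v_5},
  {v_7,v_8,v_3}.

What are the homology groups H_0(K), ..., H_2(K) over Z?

K has 9 vertices, 27 edges, 18 triangles.
rank ∂_0 = 0, rank ∂_1 = 8 ⇒ b_0 = 9 − 0 − 8 = 1; all invariant factors of ∂_1 are 1 so no torsion. So H_0 ≅ Z.
rank ∂_1 = 8, rank ∂_2 = 17 ⇒ b_1 = 27 − 8 − 17 = 2; all invariant factors of ∂_2 are 1 so no torsion. So H_1 ≅ Z^2.
rank ∂_2 = 17, rank ∂_3 = 0 ⇒ b_2 = 18 − 17 − 0 = 1. So H_2 ≅ Z.

H_0 = Z,  H_1 = Z^2,  H_2 = Z.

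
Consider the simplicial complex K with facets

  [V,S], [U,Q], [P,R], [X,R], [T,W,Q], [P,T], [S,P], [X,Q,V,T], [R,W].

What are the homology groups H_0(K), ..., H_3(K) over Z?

We work with the vertex ordering P < Q < R < S < T < U < V < W < X. The simplices of K, each written with vertices in increasing order, are:

  0-simplices (9): P, Q, R, S, T, U, V, W, X
  1-simplices (15): PR, PS, PT, QT, QU, QV, QW, QX, RW, RX, SV, TV, TW, TX, VX
  2-simplices (5): QTV, QTW, QTX, QVX, TVX
  3-simplices (1): QTVX

so the chain groups are C_0 ≅ Z^9, C_1 ≅ Z^15, C_2 ≅ Z^5, C_3 ≅ Z^1.

The boundary map ∂_1: C_1 → C_0 is given by ∂[p,q] = [q] − [p]. For instance
  ∂RX = X − R.
This gives a 9×15 integer matrix of rank 8; reducing to Smith normal form yields diagonal entries (1,1,1,1,1,1,1,1).

The boundary map ∂_2: C_2 → C_1 maps a triangle to the signed sum of its edges. For instance
  ∂QTV = TV − QV + QT,
  ∂QTW = TW − QW + QT.
This gives a 15×5 integer matrix of rank 4; reducing to Smith normal form yields diagonal entries (1,1,1,1).

∂_3: C_3 → C_2 sends each 3-simplex σ to the alternating sum Σ_i (−1)^i (σ with its i-th vertex removed). For instance
  ∂QTVX = TVX − QVX + QTX − QTV.
The resulting 5×1 matrix has rank 1, and its Smith normal form has invariant factors (1).

Reading off H_k = ker ∂_k / im ∂_{k+1}:

  H_0: rank C_0 − rank ∂_1 = 9 − 8 = 1, and the invariant factors of ∂_1 are all 1, so H_0 = Z.
  H_1: rank ker ∂_1 − rank ∂_2 = (15 − 8) − 4 = 3, and the invariant factors of ∂_2 are all 1, so H_1 = Z^3.
  H_2: rank ker ∂_2 − rank ∂_3 = (5 − 4) − 1 = 0, and the invariant factors of ∂_3 are all 1, so H_2 = 0.
  H_3: rank ker ∂_3 − rank ∂_4 = (1 − 1) − 0 = 0, and there is no ∂_4, so H_3 = 0.

H_0 ≅ Z,  H_1 ≅ Z^3,  H_2 = 0,  H_3 = 0.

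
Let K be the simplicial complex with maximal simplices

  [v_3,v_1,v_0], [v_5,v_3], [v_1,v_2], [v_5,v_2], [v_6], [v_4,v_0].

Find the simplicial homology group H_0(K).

Take the total order v_0 < v_1 < v_2 < v_3 < v_4 < v_5 < v_6 on the vertex set. Then K (dimension 2) consists of the simplices:

  0-simplices (7): [v_0], [v_1], [v_2], [v_3], [v_4], [v_5], [v_6]
  1-simplices (7): [v_0,v_1], [v_0,v_3], [v_0,v_4], [v_1,v_2], [v_1,v_3], [v_2,v_5], [v_3,v_5]
  2-simplices (1): [v_0,v_1,v_3]

Hence C_0 ≅ Z^7, C_1 ≅ Z^7, C_2 ≅ Z^1.

Boundary ∂_1: C_1 → C_0 is given by ∂[p,q] = [q] − [p]. For instance
  ∂[v_1,v_2] = [v_2] − [v_1].
As a 7×7 matrix over Z this has rank 5, with invariant factors (1,1,1,1,1).

∂_2: C_2 → C_1 maps a triangle to the signed sum of its edges. For instance
  ∂[v_0,v_1,v_3] = [v_1,v_3] − [v_0,v_3] + [v_0,v_1].
As a 7×1 matrix over Z this has rank 1, with invariant factors (1).

From H_k ≅ ker(∂_k) / im(∂_{k+1}) we obtain:

  H_0: rank C_0 − rank ∂_1 = 7 − 5 = 2, and the invariant factors of ∂_1 are all 1, so H_0 ≅ Z^2.

H_0 = Z^2.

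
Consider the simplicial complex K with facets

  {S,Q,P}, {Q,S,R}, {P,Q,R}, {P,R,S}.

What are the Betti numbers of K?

We work with the vertex ordering P < Q < R < S. The simplices of K, each written with vertices in increasing order, are:

  0-simplices (4): P, Q, R, S
  1-simplices (6): PQ, PR, PS, QR, QS, RS
  2-simplices (4): PQR, PQS, PRS, QRS

Hence C_0 ≅ Z^4, C_1 ≅ Z^6, C_2 ≅ Z^4.

The boundary map ∂_1: C_1 → C_0 is given by ∂[p,q] = [q] − [p].
The 4×6 boundary matrix has rank 3 and Smith normal form diag(1,1,1).

The boundary map ∂_2: C_2 → C_1 maps a triangle to the signed sum of its edges. For instance
  ∂QRS = RS − QS + QR,
  ∂PRS = RS − PS + PR.
The 6×4 boundary matrix has rank 3 and Smith normal form diag(1,1,1).

From H_k ≅ ker(∂_k) / im(∂_{k+1}) we obtain:

  H_0: rank C_0 − rank ∂_1 = 4 − 3 = 1, and the invariant factors of ∂_1 are all 1, so H_0 ≅ Z.
  H_1: rank ker ∂_1 − rank ∂_2 = (6 − 3) − 3 = 0, and the invariant factors of ∂_2 are all 1, so H_1 ≅ 0.
  H_2: rank ker ∂_2 − rank ∂_3 = (4 − 3) − 0 = 1, and there is no ∂_3, so H_2 ≅ Z.

Hence the Betti numbers are b_0 = 1, b_1 = 0, b_2 = 1.

b_0 = 1, b_1 = 0, b_2 = 1.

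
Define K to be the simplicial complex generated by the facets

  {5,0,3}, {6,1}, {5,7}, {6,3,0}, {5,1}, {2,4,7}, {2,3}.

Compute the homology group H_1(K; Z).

Take the total order 0 < 1 < 2 < 3 < 4 < 5 < 6 < 7 on the vertex set. Then K (dimension 2) consists of the simplices:

  0-simplices (8): [0], [1], [2], [3], [4], [5], [6], [7]
  1-simplices (12): [0,3], [0,5], [0,6], [1,5], [1,6], [2,3], [2,4], [2,7], [3,5], [3,6], [4,7], [5,7]
  2-simplices (3): [0,3,5], [0,3,6], [2,4,7]

giving chain groups C_0 ≅ Z^8, C_1 ≅ Z^12, C_2 ≅ Z^3.

The boundary map ∂_1: C_1 → C_0 maps an edge to its endpoints' difference, ∂[p,q] = q − p.
As a 8×12 matrix over Z this has rank 7, with invariant factors (1,1,1,1,1,1,1).

The boundary map ∂_2: C_2 → C_1 acts by ∂[p,q,r] = [q,r] − [p,r] + [p,q]. For instance
  ∂[0,3,5] = [3,5] − [0,5] + [0,3],
  ∂[0,3,6] = [3,6] − [0,6] + [0,3].
This gives a 12×3 integer matrix of rank 3; reducing to Smith normal form yields diagonal entries (1,1,1).

Computing H_k = (kernel of ∂_k) / (image of ∂_{k+1}):

  H_1: rank ker ∂_1 − rank ∂_2 = (12 − 7) − 3 = 2, and the invariant factors of ∂_2 are all 1, so H_1 ≅ Z^2.

H_1 = Z^2.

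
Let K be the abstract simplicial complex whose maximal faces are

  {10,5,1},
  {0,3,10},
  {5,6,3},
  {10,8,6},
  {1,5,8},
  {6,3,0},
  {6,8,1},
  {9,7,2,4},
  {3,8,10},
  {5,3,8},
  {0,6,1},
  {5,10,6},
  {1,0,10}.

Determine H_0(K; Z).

Order the vertices as 0 < 1 < 2 < 3 < 4 < 5 < 6 < 7 < 8 < 9 < 10. Listing each simplex with vertices in this order, K has dimension 3 with simplices:

  0-simplices (11): [0], [1], [2], [3], [4], [5], [6], [7], [8], [9], [10]
  1-simplices (24): (24 of them)
  2-simplices (16): [0,1,6], [0,1,10], [0,3,6], [0,3,10], [1,5,8], [1,5,10], [1,6,8], [2,4,7], [2,4,9], [2,7,9], [3,5,6], [3,5,8], [3,8,10], [4,7,9], [5,6,10], [6,8,10]
  3-simplices (1): [2,4,7,9]

giving chain groups C_0 ≅ Z^11, C_1 ≅ Z^24, C_2 ≅ Z^16, C_3 ≅ Z^1.

Boundary ∂_1: C_1 → C_0 is given by ∂[p,q] = [q] − [p].
The resulting 11×24 matrix has rank 9, and its Smith normal form has invariant factors (1,1,1,1,1,1,1,1,1).

Boundary ∂_2: C_2 → C_1 acts by ∂[p,q,r] = [q,r] − [p,r] + [p,q]. For instance
  ∂[0,1,6] = [1,6] − [0,6] + [0,1],
  ∂[2,4,7] = [4,7] − [2,7] + [2,4].
The resulting 24×16 matrix has rank 15, and its Smith normal form has invariant factors (1,1,1,1,1,1,1,1,1,1,1,1,1,1,2).

∂_3: C_3 → C_2 sends each 3-simplex σ to the alternating sum Σ_i (−1)^i (σ with its i-th vertex removed). For instance
  ∂[2,4,7,9] = [4,7,9] − [2,7,9] + [2,4,9] − [2,4,7].
This gives a 16×1 integer matrix of rank 1; reducing to Smith normal form yields diagonal entries (1).

Now H_k = ker ∂_k / im ∂_{k+1}, so:

  H_0: rank C_0 − rank ∂_1 = 11 − 9 = 2, and the invariant factors of ∂_1 are all 1, so H_0 = Z^2.

(K is a triangulation of the disjoint union of the real projective plane RP^2 and the 3-simplex.)

H_0 = Z^2.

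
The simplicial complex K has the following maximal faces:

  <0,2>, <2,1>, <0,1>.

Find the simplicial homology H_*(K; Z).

Fix the vertex order 0 < 1 < 2 and write every simplex with vertices in increasing order. Then dim K = 1 and the simplices of K are:

  0-simplices (3): [0], [1], [2]
  1-simplices (3): [0,1], [0,2], [1,2]

Hence C_0 ≅ Z^3, C_1 ≅ Z^3.

∂_1: C_1 → C_0 maps an edge to its endpoints' difference, ∂[p,q] = q − p. For instance
  ∂[0,1] = [1] − [0].
The 3×3 boundary matrix has rank 2 and Smith normal form diag(1,1).

Computing H_k = (kernel of ∂_k) / (image of ∂_{k+1}):

  H_0: rank C_0 − rank ∂_1 = 3 − 2 = 1, and the invariant factors of ∂_1 are all 1, so H_0 ≅ Z.
  H_1: rank ker ∂_1 − rank ∂_2 = (3 − 2) − 0 = 1, and there is no ∂_2, so H_1 ≅ Z.

H_0 ≅ Z,  H_1 ≅ Z.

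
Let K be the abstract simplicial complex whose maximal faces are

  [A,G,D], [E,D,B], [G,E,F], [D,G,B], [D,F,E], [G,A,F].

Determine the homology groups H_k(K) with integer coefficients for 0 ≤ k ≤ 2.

H_0 ≅ Z,  H_1 ≅ Z,  H_2 = 0.

We work with the vertex ordering A < B < D < E < F < G. The simplices of K, each written with vertices in increasing order, are:

  0-simplices (6): A, B, D, E, F, G
  1-simplices (12): AD, AF, AG, BD, BE, BG, DE, DF, DG, EF, EG, FG
  2-simplices (6): ADG, AFG, BDE, BDG, DEF, EFG

Hence C_0 ≅ Z^6, C_1 ≅ Z^12, C_2 ≅ Z^6.

Boundary ∂_1: C_1 → C_0 maps an edge to its endpoints' difference, ∂[p,q] = q − p.
The 6×12 boundary matrix has rank 5 and Smith normal form diag(1,1,1,1,1).

Boundary ∂_2: C_2 → C_1 acts by ∂[p,q,r] = [q,r] − [p,r] + [p,q]. For instance
  ∂ADG = DG − AG + AD,
  ∂AFG = FG − AG + AF.
The 12×6 boundary matrix has rank 6 and Smith normal form diag(1,1,1,1,1,1).

Computing H_k = (kernel of ∂_k) / (image of ∂_{k+1}):

  H_0: rank C_0 − rank ∂_1 = 6 − 5 = 1, and the invariant factors of ∂_1 are all 1, so H_0 ≅ Z.
  H_1: rank ker ∂_1 − rank ∂_2 = (12 − 5) − 6 = 1, and the invariant factors of ∂_2 are all 1, so H_1 ≅ Z.
  H_2: rank ker ∂_2 − rank ∂_3 = (6 − 6) − 0 = 0, and there is no ∂_3, so H_2 ≅ 0.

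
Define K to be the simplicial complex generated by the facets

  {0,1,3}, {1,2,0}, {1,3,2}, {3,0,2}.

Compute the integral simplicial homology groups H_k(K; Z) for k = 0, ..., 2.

We work with the vertex ordering 0 < 1 < 2 < 3. The simplices of K, each written with vertices in increasing order, are:

  0-simplices (4): [0], [1], [2], [3]
  1-simplices (6): [0,1], [0,2], [0,3], [1,2], [1,3], [2,3]
  2-simplices (4): [0,1,2], [0,1,3], [0,2,3], [1,2,3]

so the chain groups are C_0 ≅ Z^4, C_1 ≅ Z^6, C_2 ≅ Z^4.

The boundary map ∂_1: C_1 → C_0 sends each edge [p,q] (with p < q) to q − p.
The resulting 4×6 matrix has rank 3, and its Smith normal form has invariant factors (1,1,1).

∂_2: C_2 → C_1 acts by ∂[p,q,r] = [q,r] − [p,r] + [p,q]. For instance
  ∂[0,1,3] = [1,3] − [0,3] + [0,1],
  ∂[1,2,3] = [2,3] − [1,3] + [1,2].
The 6×4 boundary matrix has rank 3 and Smith normal form diag(1,1,1).

Now H_k = ker ∂_k / im ∂_{k+1}, so:

  H_0: rank C_0 − rank ∂_1 = 4 − 3 = 1, and the invariant factors of ∂_1 are all 1, so H_0 ≅ Z.
  H_1: rank ker ∂_1 − rank ∂_2 = (6 − 3) − 3 = 0, and the invariant factors of ∂_2 are all 1, so H_1 ≅ 0.
  H_2: rank ker ∂_2 − rank ∂_3 = (4 − 3) − 0 = 1, and there is no ∂_3, so H_2 ≅ Z.

H_0 ≅ Z,  H_1 = 0,  H_2 ≅ Z.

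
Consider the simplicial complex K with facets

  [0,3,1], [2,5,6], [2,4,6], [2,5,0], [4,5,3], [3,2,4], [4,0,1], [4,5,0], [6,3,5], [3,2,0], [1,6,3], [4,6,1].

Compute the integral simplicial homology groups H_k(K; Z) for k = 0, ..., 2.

Order the vertices as 0 < 1 < 2 < 3 < 4 < 5 < 6. Listing each simplex with vertices in this order, K has dimension 2 with simplices:

  0-simplices (7): [0], [1], [2], [3], [4], [5], [6]
  1-simplices (18): [0,1], [0,2], [0,3], [0,4], [0,5], [1,3], [1,4], [1,6], [2,3], [2,4], [2,5], [2,6], [3,4], [3,5], [3,6], [4,5], [4,6], [5,6]
  2-simplices (12): [0,1,3], [0,1,4], [0,2,3], [0,2,5], [0,4,5], [1,3,6], [1,4,6], [2,3,4], [2,4,6], [2,5,6], [3,4,5], [3,5,6]

giving chain groups C_0 ≅ Z^7, C_1 ≅ Z^18, C_2 ≅ Z^12.

Boundary ∂_1: C_1 → C_0 is given by ∂[p,q] = [q] − [p].
The 7×18 boundary matrix has rank 6 and Smith normal form diag(1,1,1,1,1,1).

∂_2: C_2 → C_1 sends each 2-simplex [p,q,r] to [q,r] − [p,r] + [p,q]. For instance
  ∂[0,1,4] = [1,4] − [0,4] + [0,1],
  ∂[2,3,4] = [3,4] − [2,4] + [2,3].
As a 18×12 matrix over Z this has rank 12, with invariant factors (1,1,1,1,1,1,1,1,1,1,1,2).

Now H_k = ker ∂_k / im ∂_{k+1}, so:

  H_0: rank C_0 − rank ∂_1 = 7 − 6 = 1, and the invariant factors of ∂_1 are all 1, so H_0 ≅ Z.
  H_1: rank ker ∂_1 − rank ∂_2 = (18 − 6) − 12 = 0, and ∂_2 has invariant factor 2 > 1, so H_1 ≅ Z/2.
  H_2: rank ker ∂_2 − rank ∂_3 = (12 − 12) − 0 = 0, and there is no ∂_3, so H_2 ≅ 0.

H_0 = Z,  H_1 = Z/2,  H_2 = 0.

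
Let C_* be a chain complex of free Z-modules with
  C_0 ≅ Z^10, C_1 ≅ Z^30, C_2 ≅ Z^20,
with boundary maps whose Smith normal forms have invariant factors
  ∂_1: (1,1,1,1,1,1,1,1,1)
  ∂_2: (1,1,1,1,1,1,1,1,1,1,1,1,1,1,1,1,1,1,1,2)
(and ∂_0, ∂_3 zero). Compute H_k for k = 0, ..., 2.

H_0: b_0 = 10 − 0 − 9 = 1; torsion from ∂_1 factors > 1: none. So H_0 = Z.
H_1: b_1 = 30 − 9 − 20 = 1; torsion from ∂_2 factors > 1: [2]. So H_1 = Z ⊕ Z_2.
H_2: b_2 = 20 − 20 − 0 = 0; torsion from ∂_3 factors > 1: none. So H_2 = 0.

H_0 = Z,  H_1 = Z ⊕ Z_2,  H_2 = 0.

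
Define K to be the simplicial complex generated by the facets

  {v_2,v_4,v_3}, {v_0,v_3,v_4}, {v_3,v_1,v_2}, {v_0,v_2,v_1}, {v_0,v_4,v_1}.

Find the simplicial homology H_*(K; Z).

H_0 = Z,  H_1 = Z,  H_2 = 0.

Order the vertices as v_0 < v_1 < v_2 < v_3 < v_4. Listing each simplex with vertices in this order, K has dimension 2 with simplices:

  0-simplices (5): [v_0], [v_1], [v_2], [v_3], [v_4]
  1-simplices (10): [v_0,v_1], [v_0,v_2], [v_0,v_3], [v_0,v_4], [v_1,v_2], [v_1,v_3], [v_1,v_4], [v_2,v_3], [v_2,v_4], [v_3,v_4]
  2-simplices (5): [v_0,v_1,v_2], [v_0,v_1,v_4], [v_0,v_3,v_4], [v_1,v_2,v_3], [v_2,v_3,v_4]

so the chain groups are C_0 ≅ Z^5, C_1 ≅ Z^10, C_2 ≅ Z^5.

∂_1: C_1 → C_0 is given by ∂[p,q] = [q] − [p].
This gives a 5×10 integer matrix of rank 4; reducing to Smith normal form yields diagonal entries (1,1,1,1).

Boundary ∂_2: C_2 → C_1 maps a triangle to the signed sum of its edges. For instance
  ∂[v_2,v_3,v_4] = [v_3,v_4] − [v_2,v_4] + [v_2,v_3],
  ∂[v_0,v_1,v_2] = [v_1,v_2] − [v_0,v_2] + [v_0,v_1].
The 10×5 boundary matrix has rank 5 and Smith normal form diag(1,1,1,1,1).

Reading off H_k = ker ∂_k / im ∂_{k+1}:

  H_0: rank C_0 − rank ∂_1 = 5 − 4 = 1, and the invariant factors of ∂_1 are all 1, so H_0 ≅ Z.
  H_1: rank ker ∂_1 − rank ∂_2 = (10 − 4) − 5 = 1, and the invariant factors of ∂_2 are all 1, so H_1 ≅ Z.
  H_2: rank ker ∂_2 − rank ∂_3 = (5 − 5) − 0 = 0, and there is no ∂_3, so H_2 ≅ 0.

As a check, the Euler characteristic is 5 − 10 + 5 = 0, which agrees with 1 − 1 + 0 = 0.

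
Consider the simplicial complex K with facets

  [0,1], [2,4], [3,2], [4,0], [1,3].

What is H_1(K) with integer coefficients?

H_1 ≅ Z.

Fix the vertex order 0 < 1 < 2 < 3 < 4 and write every simplex with vertices in increasing order. Then dim K = 1 and the simplices of K are:

  0-simplices (5): [0], [1], [2], [3], [4]
  1-simplices (5): [0,1], [0,4], [1,3], [2,3], [2,4]

giving chain groups C_0 ≅ Z^5, C_1 ≅ Z^5.

Boundary ∂_1: C_1 → C_0 sends each edge [p,q] (with p < q) to q − p. For instance
  ∂[2,4] = [4] − [2].
The 5×5 boundary matrix has rank 4 and Smith normal form diag(1,1,1,1).

Now H_k = ker ∂_k / im ∂_{k+1}, so:

  H_1: rank ker ∂_1 − rank ∂_2 = (5 − 4) − 0 = 1, and there is no ∂_2, so H_1 ≅ Z.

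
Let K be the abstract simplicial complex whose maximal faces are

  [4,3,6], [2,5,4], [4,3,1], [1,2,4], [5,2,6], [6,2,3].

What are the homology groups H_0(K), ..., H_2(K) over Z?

We work with the vertex ordering 1 < 2 < 3 < 4 < 5 < 6. The simplices of K, each written with vertices in increasing order, are:

  0-simplices (6): [1], [2], [3], [4], [5], [6]
  1-simplices (12): [1,2], [1,3], [1,4], [2,3], [2,4], [2,5], [2,6], [3,4], [3,6], [4,5], [4,6], [5,6]
  2-simplices (6): [1,2,4], [1,3,4], [2,3,6], [2,4,5], [2,5,6], [3,4,6]

so the chain groups are C_0 ≅ Z^6, C_1 ≅ Z^12, C_2 ≅ Z^6.

∂_1: C_1 → C_0 sends each edge [p,q] (with p < q) to q − p. For instance
  ∂[1,3] = [3] − [1].
As a 6×12 matrix over Z this has rank 5, with invariant factors (1,1,1,1,1).

The boundary map ∂_2: C_2 → C_1 acts by ∂[p,q,r] = [q,r] − [p,r] + [p,q]. For instance
  ∂[1,2,4] = [2,4] − [1,4] + [1,2],
  ∂[1,3,4] = [3,4] − [1,4] + [1,3].
The 12×6 boundary matrix has rank 6 and Smith normal form diag(1,1,1,1,1,1).

Reading off H_k = ker ∂_k / im ∂_{k+1}:

  H_0: rank C_0 − rank ∂_1 = 6 − 5 = 1, and the invariant factors of ∂_1 are all 1, so H_0 ≅ Z.
  H_1: rank ker ∂_1 − rank ∂_2 = (12 − 5) − 6 = 1, and the invariant factors of ∂_2 are all 1, so H_1 ≅ Z.
  H_2: rank ker ∂_2 − rank ∂_3 = (6 − 6) − 0 = 0, and there is no ∂_3, so H_2 ≅ 0.

H_0 ≅ Z,  H_1 ≅ Z,  H_2 = 0.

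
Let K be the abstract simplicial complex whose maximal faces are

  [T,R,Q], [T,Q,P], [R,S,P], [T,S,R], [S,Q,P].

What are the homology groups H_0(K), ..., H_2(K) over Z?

H_0 ≅ Z,  H_1 ≅ Z,  H_2 = 0.

Take the total order P < Q < R < S < T on the vertex set. Then K (dimension 2) consists of the simplices:

  0-simplices (5): P, Q, R, S, T
  1-simplices (10): PQ, PR, PS, PT, QR, QS, QT, RS, RT, ST
  2-simplices (5): PQS, PQT, PRS, QRT, RST

giving chain groups C_0 ≅ Z^5, C_1 ≅ Z^10, C_2 ≅ Z^5.

The boundary map ∂_1: C_1 → C_0 maps an edge to its endpoints' difference, ∂[p,q] = q − p. For instance
  ∂PS = S − P.
The resulting 5×10 matrix has rank 4, and its Smith normal form has invariant factors (1,1,1,1).

Boundary ∂_2: C_2 → C_1 sends each 2-simplex [p,q,r] to [q,r] − [p,r] + [p,q]. For instance
  ∂QRT = RT − QT + QR,
  ∂PQS = QS − PS + PQ.
As a 10×5 matrix over Z this has rank 5, with invariant factors (1,1,1,1,1).

From H_k ≅ ker(∂_k) / im(∂_{k+1}) we obtain:

  H_0: rank C_0 − rank ∂_1 = 5 − 4 = 1, and the invariant factors of ∂_1 are all 1, so H_0 = Z.
  H_1: rank ker ∂_1 − rank ∂_2 = (10 − 4) − 5 = 1, and the invariant factors of ∂_2 are all 1, so H_1 = Z.
  H_2: rank ker ∂_2 − rank ∂_3 = (5 − 5) − 0 = 0, and there is no ∂_3, so H_2 = 0.

As a check, the Euler characteristic is 5 − 10 + 5 = 0, which agrees with 1 − 1 + 0 = 0.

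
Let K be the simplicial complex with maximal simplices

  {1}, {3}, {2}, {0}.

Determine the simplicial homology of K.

H_0 = Z^4.

Take the total order 0 < 1 < 2 < 3 on the vertex set. Then K (dimension 0) consists of the simplices:

  0-simplices (4): [0], [1], [2], [3]

Hence C_0 ≅ Z^4.

Reading off H_k = ker ∂_k / im ∂_{k+1}:

  H_0: rank C_0 − rank ∂_1 = 4 − 0 = 4, and there is no ∂_1, so H_0 = Z^4.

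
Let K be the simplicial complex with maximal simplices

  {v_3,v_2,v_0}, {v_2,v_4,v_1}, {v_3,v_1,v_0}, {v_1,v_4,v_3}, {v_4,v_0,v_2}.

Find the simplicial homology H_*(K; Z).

H_0 = Z,  H_1 = Z,  H_2 = 0.

K has 5 vertices, 10 edges, 5 triangles.
rank ∂_0 = 0, rank ∂_1 = 4 ⇒ b_0 = 5 − 0 − 4 = 1; all invariant factors of ∂_1 are 1 so no torsion. So H_0 = Z.
rank ∂_1 = 4, rank ∂_2 = 5 ⇒ b_1 = 10 − 4 − 5 = 1; all invariant factors of ∂_2 are 1 so no torsion. So H_1 = Z.
rank ∂_2 = 5, rank ∂_3 = 0 ⇒ b_2 = 5 − 5 − 0 = 0. So H_2 = 0.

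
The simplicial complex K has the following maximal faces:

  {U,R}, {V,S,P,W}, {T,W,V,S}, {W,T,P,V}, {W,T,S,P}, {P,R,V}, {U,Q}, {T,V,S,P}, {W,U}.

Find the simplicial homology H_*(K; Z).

H_0 ≅ Z,  H_1 ≅ Z,  H_2 = 0,  H_3 ≅ Z.

Order the vertices as P < Q < R < S < T < U < V < W. Listing each simplex with vertices in this order, K has dimension 3 with simplices:

  0-simplices (8): P, Q, R, S, T, U, V, W
  1-simplices (15): PR, PS, PT, PV, PW, QU, RU, RV, ST, SV, SW, TV, TW, UW, VW
  2-simplices (11): PRV, PST, PSV, PSW, PTV, PTW, PVW, STV, STW, SVW, TVW
  3-simplices (5): PSTV, PSTW, PSVW, PTVW, STVW

Hence C_0 ≅ Z^8, C_1 ≅ Z^15, C_2 ≅ Z^11, C_3 ≅ Z^5.

Boundary ∂_1: C_1 → C_0 maps an edge to its endpoints' difference, ∂[p,q] = q − p. For instance
  ∂TV = V − T.
This gives a 8×15 integer matrix of rank 7; reducing to Smith normal form yields diagonal entries (1,1,1,1,1,1,1).

The boundary map ∂_2: C_2 → C_1 sends each 2-simplex [p,q,r] to [q,r] − [p,r] + [p,q]. For instance
  ∂PVW = VW − PW + PV,
  ∂STV = TV − SV + ST.
The 15×11 boundary matrix has rank 7 and Smith normal form diag(1,1,1,1,1,1,1).

The boundary map ∂_3: C_3 → C_2 sends each 3-simplex σ to the alternating sum Σ_i (−1)^i (σ with its i-th vertex removed). For instance
  ∂STVW = TVW − SVW + STW − STV,
  ∂PSTV = STV − PTV + PSV − PST.
This gives a 11×5 integer matrix of rank 4; reducing to Smith normal form yields diagonal entries (1,1,1,1).

Computing H_k = (kernel of ∂_k) / (image of ∂_{k+1}):

  H_0: rank C_0 − rank ∂_1 = 8 − 7 = 1, and the invariant factors of ∂_1 are all 1, so H_0 ≅ Z.
  H_1: rank ker ∂_1 − rank ∂_2 = (15 − 7) − 7 = 1, and the invariant factors of ∂_2 are all 1, so H_1 ≅ Z.
  H_2: rank ker ∂_2 − rank ∂_3 = (11 − 7) − 4 = 0, and the invariant factors of ∂_3 are all 1, so H_2 ≅ 0.
  H_3: rank ker ∂_3 − rank ∂_4 = (5 − 4) − 0 = 1, and there is no ∂_4, so H_3 ≅ Z.

As a check, the Euler characteristic is 8 − 15 + 11 − 5 = -1, which agrees with 1 − 1 + 0 − 1 = -1.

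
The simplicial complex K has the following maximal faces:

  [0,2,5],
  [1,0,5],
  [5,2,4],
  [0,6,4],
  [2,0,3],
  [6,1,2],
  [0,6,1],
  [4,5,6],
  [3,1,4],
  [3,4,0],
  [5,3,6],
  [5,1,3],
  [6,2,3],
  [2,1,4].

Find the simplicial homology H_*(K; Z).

K has 7 vertices, 21 edges, 14 triangles.
rank ∂_0 = 0, rank ∂_1 = 6 ⇒ b_0 = 7 − 0 − 6 = 1; all invariant factors of ∂_1 are 1 so no torsion. So H_0 = Z.
rank ∂_1 = 6, rank ∂_2 = 13 ⇒ b_1 = 21 − 6 − 13 = 2; all invariant factors of ∂_2 are 1 so no torsion. So H_1 = Z^2.
rank ∂_2 = 13, rank ∂_3 = 0 ⇒ b_2 = 14 − 13 − 0 = 1. So H_2 = Z.

H_0 ≅ Z,  H_1 ≅ Z^2,  H_2 ≅ Z.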